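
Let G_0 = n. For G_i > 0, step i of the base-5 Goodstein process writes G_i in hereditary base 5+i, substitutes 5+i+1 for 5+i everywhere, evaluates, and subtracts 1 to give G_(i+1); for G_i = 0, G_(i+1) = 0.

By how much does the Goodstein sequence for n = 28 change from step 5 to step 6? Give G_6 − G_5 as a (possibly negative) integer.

7

(0) 28|_5 = 5^2 + 3 ↦ 6^2 + 3|_6 = 39 ⇒ 38
(1) 38|_6 = 6^2 + 2 ↦ 7^2 + 2|_7 = 51 ⇒ 50
(2) 50|_7 = 7^2 + 1 ↦ 8^2 + 1|_8 = 65 ⇒ 64
(3) 64|_8 = 8^2 ↦ 9^2|_9 = 81 ⇒ 80
(4) 80|_9 = 8·9 + 8 ↦ 8·10 + 8|_10 = 88 ⇒ 87
(5) 87|_10 = 8·10 + 7 ↦ 8·11 + 7|_11 = 95 ⇒ 94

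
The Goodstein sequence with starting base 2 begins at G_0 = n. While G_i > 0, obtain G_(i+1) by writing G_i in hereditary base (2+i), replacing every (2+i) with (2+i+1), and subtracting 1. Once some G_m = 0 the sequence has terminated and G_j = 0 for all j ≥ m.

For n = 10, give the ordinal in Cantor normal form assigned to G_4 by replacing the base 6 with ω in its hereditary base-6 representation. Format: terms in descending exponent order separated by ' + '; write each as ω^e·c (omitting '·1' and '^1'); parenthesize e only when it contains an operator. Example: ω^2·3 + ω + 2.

ω^ω·5 + ω^5·5 + ω^4·5 + ω^3·5 + ω^2·5 + ω·5 + 5

base 2: 10 = 2^(2 + 1) + 2; at 3: 3^(3 + 1) + 3 = 84; next = 83
base 3: 83 = 3^(3 + 1) + 2; at 4: 4^(4 + 1) + 2 = 1026; next = 1025
base 4: 1025 = 4^(4 + 1) + 1; at 5: 5^(5 + 1) + 1 = 15626; next = 15625
base 5: 15625 = 5^(5 + 1); at 6: 6^(6 + 1) = 279936; next = 279935
base 6: 279935 = 5·6^6 + 5·6^5 + 5·6^4 + 5·6^3 + 5·6^2 + 5·6 + 5; at 7: 5·7^7 + 5·7^5 + 5·7^4 + 5·7^3 + 5·7^2 + 5·7 + 5 = 4215755; next = 4215754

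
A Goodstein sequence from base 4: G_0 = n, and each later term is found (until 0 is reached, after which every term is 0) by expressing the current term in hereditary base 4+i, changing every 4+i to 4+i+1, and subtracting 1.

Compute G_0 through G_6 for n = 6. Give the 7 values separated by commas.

base 4: 6 = 4 + 2; at 5: 5 + 2 = 7; next = 6
base 5: 6 = 5 + 1; at 6: 6 + 1 = 7; next = 6
base 6: 6 = 6; at 7: 7 = 7; next = 6
base 7: 6 = 6; at 8: 6 = 6; next = 5
base 8: 5 = 5; at 9: 5 = 5; next = 4
base 9: 4 = 4; at 10: 4 = 4; next = 3

6, 6, 6, 6, 5, 4, 3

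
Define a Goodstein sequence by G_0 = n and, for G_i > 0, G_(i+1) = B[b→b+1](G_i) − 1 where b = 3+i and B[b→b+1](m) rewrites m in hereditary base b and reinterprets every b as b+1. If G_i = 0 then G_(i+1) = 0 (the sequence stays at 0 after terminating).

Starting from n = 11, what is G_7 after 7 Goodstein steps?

51

G_0 = 11. HB_3(11) = 3^2 + 2. Bump = 18. G_1 = 17.
G_1 = 17. HB_4(17) = 4^2 + 1. Bump = 26. G_2 = 25.
G_2 = 25. HB_5(25) = 5^2. Bump = 36. G_3 = 35.
G_3 = 35. HB_6(35) = 5·6 + 5. Bump = 40. G_4 = 39.
G_4 = 39. HB_7(39) = 5·7 + 4. Bump = 44. G_5 = 43.
G_5 = 43. HB_8(43) = 5·8 + 3. Bump = 48. G_6 = 47.
G_6 = 47. HB_9(47) = 5·9 + 2. Bump = 52. G_7 = 51.
G_7 = 51. HB_10(51) = 5·10 + 1. Bump = 56. G_8 = 55.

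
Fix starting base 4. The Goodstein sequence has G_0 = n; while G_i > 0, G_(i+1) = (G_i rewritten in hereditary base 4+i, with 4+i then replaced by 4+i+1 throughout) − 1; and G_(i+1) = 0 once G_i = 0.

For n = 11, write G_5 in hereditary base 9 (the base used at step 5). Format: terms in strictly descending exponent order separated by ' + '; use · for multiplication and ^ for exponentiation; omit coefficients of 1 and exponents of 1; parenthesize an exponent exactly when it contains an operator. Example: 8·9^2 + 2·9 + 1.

i=0: 11 = 2·4 + 3 (b=4); 4→5: 2·5 + 3 = 13; 13−1 = 12
i=1: 12 = 2·5 + 2 (b=5); 5→6: 2·6 + 2 = 14; 14−1 = 13
i=2: 13 = 2·6 + 1 (b=6); 6→7: 2·7 + 1 = 15; 15−1 = 14
i=3: 14 = 2·7 (b=7); 7→8: 2·8 = 16; 16−1 = 15
i=4: 15 = 8 + 7 (b=8); 8→9: 9 + 7 = 16; 16−1 = 15

9 + 6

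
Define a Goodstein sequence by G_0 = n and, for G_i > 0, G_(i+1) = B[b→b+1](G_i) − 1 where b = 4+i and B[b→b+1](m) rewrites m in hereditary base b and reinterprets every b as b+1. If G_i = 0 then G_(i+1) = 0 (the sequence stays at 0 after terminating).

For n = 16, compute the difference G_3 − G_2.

3

[0] 16 ≡ 4^2 (base 4). Lift 5: 25. −1: 24.
[1] 24 ≡ 4·5 + 4 (base 5). Lift 6: 28. −1: 27.
[2] 27 ≡ 4·6 + 3 (base 6). Lift 7: 31. −1: 30.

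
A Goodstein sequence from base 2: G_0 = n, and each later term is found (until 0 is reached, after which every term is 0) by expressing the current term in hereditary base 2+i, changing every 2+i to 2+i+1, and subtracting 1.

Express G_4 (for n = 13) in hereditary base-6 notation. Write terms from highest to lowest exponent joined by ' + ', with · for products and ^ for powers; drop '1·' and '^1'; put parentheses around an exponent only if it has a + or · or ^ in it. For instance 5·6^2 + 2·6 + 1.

6^(6 + 1) + 3·6^3 + 3·6^2 + 3·6 + 1

base 2: 13 = 2^(2 + 1) + 2^2 + 1; at 3: 3^(3 + 1) + 3^3 + 1 = 109; next = 108
base 3: 108 = 3^(3 + 1) + 3^3; at 4: 4^(4 + 1) + 4^4 = 1280; next = 1279
base 4: 1279 = 4^(4 + 1) + 3·4^3 + 3·4^2 + 3·4 + 3; at 5: 5^(5 + 1) + 3·5^3 + 3·5^2 + 3·5 + 3 = 16093; next = 16092
base 5: 16092 = 5^(5 + 1) + 3·5^3 + 3·5^2 + 3·5 + 2; at 6: 6^(6 + 1) + 3·6^3 + 3·6^2 + 3·6 + 2 = 280712; next = 280711
base 6: 280711 = 6^(6 + 1) + 3·6^3 + 3·6^2 + 3·6 + 1; at 7: 7^(7 + 1) + 3·7^3 + 3·7^2 + 3·7 + 1 = 5765999; next = 5765998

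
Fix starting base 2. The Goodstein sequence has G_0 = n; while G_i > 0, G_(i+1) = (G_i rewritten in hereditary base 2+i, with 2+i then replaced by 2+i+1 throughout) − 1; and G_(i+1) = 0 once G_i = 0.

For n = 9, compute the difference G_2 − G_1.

942

G_0 = 9. HB_2(9) = 2^(2 + 1) + 1. Bump = 82. G_1 = 81.
G_1 = 81. HB_3(81) = 3^(3 + 1). Bump = 1024. G_2 = 1023.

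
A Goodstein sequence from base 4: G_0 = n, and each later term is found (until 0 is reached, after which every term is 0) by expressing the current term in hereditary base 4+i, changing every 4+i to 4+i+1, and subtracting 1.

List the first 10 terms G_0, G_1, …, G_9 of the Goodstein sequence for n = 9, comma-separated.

9, 10, 11, 11, 11, 11, 11, 11, 11, 10

i=0: 9 = 2·4 + 1 (b=4); 4→5: 2·5 + 1 = 11; 11−1 = 10
i=1: 10 = 2·5 (b=5); 5→6: 2·6 = 12; 12−1 = 11
i=2: 11 = 6 + 5 (b=6); 6→7: 7 + 5 = 12; 12−1 = 11
i=3: 11 = 7 + 4 (b=7); 7→8: 8 + 4 = 12; 12−1 = 11
i=4: 11 = 8 + 3 (b=8); 8→9: 9 + 3 = 12; 12−1 = 11
i=5: 11 = 9 + 2 (b=9); 9→10: 10 + 2 = 12; 12−1 = 11
i=6: 11 = 10 + 1 (b=10); 10→11: 11 + 1 = 12; 12−1 = 11
i=7: 11 = 11 (b=11); 11→12: 12 = 12; 12−1 = 11
i=8: 11 = 11 (b=12); 12→13: 11 = 11; 11−1 = 10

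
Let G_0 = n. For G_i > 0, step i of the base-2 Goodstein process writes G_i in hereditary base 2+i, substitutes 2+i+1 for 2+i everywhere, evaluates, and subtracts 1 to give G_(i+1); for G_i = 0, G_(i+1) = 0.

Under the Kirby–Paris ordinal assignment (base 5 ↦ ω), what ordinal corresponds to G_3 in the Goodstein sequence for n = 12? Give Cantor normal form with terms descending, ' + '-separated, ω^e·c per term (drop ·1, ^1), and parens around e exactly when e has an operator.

ω^(ω + 1) + ω^2·2 + ω·2

12 —HB2→ 2^(2 + 1) + 2^2 —bump→ 3^(3 + 1) + 3^3 = 108 —(−1)→ 107
107 —HB3→ 3^(3 + 1) + 2·3^2 + 2·3 + 2 —bump→ 4^(4 + 1) + 2·4^2 + 2·4 + 2 = 1066 —(−1)→ 1065
1065 —HB4→ 4^(4 + 1) + 2·4^2 + 2·4 + 1 —bump→ 5^(5 + 1) + 2·5^2 + 2·5 + 1 = 15686 —(−1)→ 15685
15685 —HB5→ 5^(5 + 1) + 2·5^2 + 2·5 —bump→ 6^(6 + 1) + 2·6^2 + 2·6 = 280020 —(−1)→ 280019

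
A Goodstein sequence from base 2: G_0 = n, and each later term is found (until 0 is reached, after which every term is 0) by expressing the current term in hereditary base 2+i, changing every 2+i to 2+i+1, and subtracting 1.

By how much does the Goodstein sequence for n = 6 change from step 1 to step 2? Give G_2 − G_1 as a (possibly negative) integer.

G_0 = 6. HB_2(6) = 2^2 + 2. Bump = 30. G_1 = 29.
G_1 = 29. HB_3(29) = 3^3 + 2. Bump = 258. G_2 = 257.

228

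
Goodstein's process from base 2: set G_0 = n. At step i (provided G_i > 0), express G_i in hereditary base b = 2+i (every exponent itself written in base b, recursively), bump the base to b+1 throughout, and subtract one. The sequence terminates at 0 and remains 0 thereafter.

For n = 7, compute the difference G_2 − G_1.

229

7 —HB2→ 2^2 + 2 + 1 —bump→ 3^3 + 3 + 1 = 31 —(−1)→ 30
30 —HB3→ 3^3 + 3 —bump→ 4^4 + 4 = 260 —(−1)→ 259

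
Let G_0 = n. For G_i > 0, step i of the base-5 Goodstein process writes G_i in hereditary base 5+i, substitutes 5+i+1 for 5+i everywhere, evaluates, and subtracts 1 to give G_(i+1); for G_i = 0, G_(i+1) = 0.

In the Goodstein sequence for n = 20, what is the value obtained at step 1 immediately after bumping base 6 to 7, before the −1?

i=0: 20 = 4·5 (b=5); 5→6: 4·6 = 24; 24−1 = 23
i=1: 23 = 3·6 + 5 (b=6); 6→7: 3·7 + 5 = 26; 26−1 = 25

26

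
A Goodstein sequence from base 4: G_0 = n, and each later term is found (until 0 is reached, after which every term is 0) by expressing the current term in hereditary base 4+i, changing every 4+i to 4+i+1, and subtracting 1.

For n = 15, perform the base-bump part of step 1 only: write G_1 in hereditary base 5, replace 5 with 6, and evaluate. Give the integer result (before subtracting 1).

[0] 15 ≡ 3·4 + 3 (base 4). Lift 5: 18. −1: 17.
[1] 17 ≡ 3·5 + 2 (base 5). Lift 6: 20. −1: 19.

20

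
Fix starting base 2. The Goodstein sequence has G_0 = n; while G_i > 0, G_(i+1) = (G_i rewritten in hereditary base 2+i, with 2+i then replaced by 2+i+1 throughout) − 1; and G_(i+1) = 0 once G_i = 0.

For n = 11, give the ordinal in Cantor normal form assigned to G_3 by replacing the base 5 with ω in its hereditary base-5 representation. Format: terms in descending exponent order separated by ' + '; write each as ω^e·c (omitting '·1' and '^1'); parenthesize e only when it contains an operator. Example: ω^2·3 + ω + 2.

ω^(ω + 1) + 2

step 0: 11 = 2^(2 + 1) + 2 + 1; sub 3 for 2: 3^(3 + 1) + 3 + 1; = 85; G_1 = 85−1 = 84
step 1: 84 = 3^(3 + 1) + 3; sub 4 for 3: 4^(4 + 1) + 4; = 1028; G_2 = 1028−1 = 1027
step 2: 1027 = 4^(4 + 1) + 3; sub 5 for 4: 5^(5 + 1) + 3; = 15628; G_3 = 15628−1 = 15627
step 3: 15627 = 5^(5 + 1) + 2; sub 6 for 5: 6^(6 + 1) + 2; = 279938; G_4 = 279938−1 = 279937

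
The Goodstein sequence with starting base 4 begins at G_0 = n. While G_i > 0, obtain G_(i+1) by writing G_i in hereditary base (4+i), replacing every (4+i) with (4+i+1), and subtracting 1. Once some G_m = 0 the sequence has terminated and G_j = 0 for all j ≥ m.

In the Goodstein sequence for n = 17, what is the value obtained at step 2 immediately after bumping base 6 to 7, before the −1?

40

G_0 = 17. HB_4(17) = 4^2 + 1. Bump = 26. G_1 = 25.
G_1 = 25. HB_5(25) = 5^2. Bump = 36. G_2 = 35.
G_2 = 35. HB_6(35) = 5·6 + 5. Bump = 40. G_3 = 39.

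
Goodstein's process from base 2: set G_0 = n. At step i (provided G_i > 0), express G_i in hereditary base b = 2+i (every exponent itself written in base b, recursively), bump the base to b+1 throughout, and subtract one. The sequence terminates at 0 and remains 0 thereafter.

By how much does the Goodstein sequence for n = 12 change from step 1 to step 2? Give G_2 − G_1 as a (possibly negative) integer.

958

i=0: 12 = 2^(2 + 1) + 2^2 (b=2); 2→3: 3^(3 + 1) + 3^3 = 108; 108−1 = 107
i=1: 107 = 3^(3 + 1) + 2·3^2 + 2·3 + 2 (b=3); 3→4: 4^(4 + 1) + 2·4^2 + 2·4 + 2 = 1066; 1066−1 = 1065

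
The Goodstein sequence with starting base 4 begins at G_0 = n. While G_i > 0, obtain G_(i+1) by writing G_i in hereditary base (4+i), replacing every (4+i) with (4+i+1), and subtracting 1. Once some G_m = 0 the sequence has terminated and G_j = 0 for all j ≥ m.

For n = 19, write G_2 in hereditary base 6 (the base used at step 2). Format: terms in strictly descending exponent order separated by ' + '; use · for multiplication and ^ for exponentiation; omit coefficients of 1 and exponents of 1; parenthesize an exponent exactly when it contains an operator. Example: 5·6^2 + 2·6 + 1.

6^2 + 1

G_0=19  [base 4] 4^2 + 3  →[4↦5]→  5^2 + 3 = 28  −1 ⇒ G_1=27
G_1=27  [base 5] 5^2 + 2  →[5↦6]→  6^2 + 2 = 38  −1 ⇒ G_2=37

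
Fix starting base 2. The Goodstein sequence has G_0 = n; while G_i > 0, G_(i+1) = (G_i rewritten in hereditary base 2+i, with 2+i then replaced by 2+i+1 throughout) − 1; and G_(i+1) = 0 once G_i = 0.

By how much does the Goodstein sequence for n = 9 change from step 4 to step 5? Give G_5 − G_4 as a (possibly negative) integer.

base 2: 9 = 2^(2 + 1) + 1; at 3: 3^(3 + 1) + 1 = 82; next = 81
base 3: 81 = 3^(3 + 1); at 4: 4^(4 + 1) = 1024; next = 1023
base 4: 1023 = 3·4^4 + 3·4^3 + 3·4^2 + 3·4 + 3; at 5: 3·5^5 + 3·5^3 + 3·5^2 + 3·5 + 3 = 9843; next = 9842
base 5: 9842 = 3·5^5 + 3·5^3 + 3·5^2 + 3·5 + 2; at 6: 3·6^6 + 3·6^3 + 3·6^2 + 3·6 + 2 = 140744; next = 140743
base 6: 140743 = 3·6^6 + 3·6^3 + 3·6^2 + 3·6 + 1; at 7: 3·7^7 + 3·7^3 + 3·7^2 + 3·7 + 1 = 2471827; next = 2471826

2331083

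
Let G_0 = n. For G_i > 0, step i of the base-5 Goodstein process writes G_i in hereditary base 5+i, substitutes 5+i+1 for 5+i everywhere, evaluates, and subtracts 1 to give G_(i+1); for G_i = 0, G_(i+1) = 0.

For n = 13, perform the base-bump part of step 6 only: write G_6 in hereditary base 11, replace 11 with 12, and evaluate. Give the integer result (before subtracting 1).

18

base 5: 13 = 2·5 + 3; at 6: 2·6 + 3 = 15; next = 14
base 6: 14 = 2·6 + 2; at 7: 2·7 + 2 = 16; next = 15
base 7: 15 = 2·7 + 1; at 8: 2·8 + 1 = 17; next = 16
base 8: 16 = 2·8; at 9: 2·9 = 18; next = 17
base 9: 17 = 9 + 8; at 10: 10 + 8 = 18; next = 17
base 10: 17 = 10 + 7; at 11: 11 + 7 = 18; next = 17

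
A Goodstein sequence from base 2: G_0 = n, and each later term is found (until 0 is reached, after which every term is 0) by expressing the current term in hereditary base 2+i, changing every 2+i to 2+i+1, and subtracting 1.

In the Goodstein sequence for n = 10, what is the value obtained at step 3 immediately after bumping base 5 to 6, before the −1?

i=0: 10 = 2^(2 + 1) + 2 (b=2); 2→3: 3^(3 + 1) + 3 = 84; 84−1 = 83
i=1: 83 = 3^(3 + 1) + 2 (b=3); 3→4: 4^(4 + 1) + 2 = 1026; 1026−1 = 1025
i=2: 1025 = 4^(4 + 1) + 1 (b=4); 4→5: 5^(5 + 1) + 1 = 15626; 15626−1 = 15625

279936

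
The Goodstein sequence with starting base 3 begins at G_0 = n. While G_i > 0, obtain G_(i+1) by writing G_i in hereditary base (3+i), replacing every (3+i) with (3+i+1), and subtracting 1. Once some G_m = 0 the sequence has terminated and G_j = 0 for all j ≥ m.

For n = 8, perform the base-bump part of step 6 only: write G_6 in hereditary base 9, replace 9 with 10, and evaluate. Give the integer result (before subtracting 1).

12

8 —HB3→ 2·3 + 2 —bump→ 2·4 + 2 = 10 —(−1)→ 9
9 —HB4→ 2·4 + 1 —bump→ 2·5 + 1 = 11 —(−1)→ 10
10 —HB5→ 2·5 —bump→ 2·6 = 12 —(−1)→ 11
11 —HB6→ 6 + 5 —bump→ 7 + 5 = 12 —(−1)→ 11
11 —HB7→ 7 + 4 —bump→ 8 + 4 = 12 —(−1)→ 11
11 —HB8→ 8 + 3 —bump→ 9 + 3 = 12 —(−1)→ 11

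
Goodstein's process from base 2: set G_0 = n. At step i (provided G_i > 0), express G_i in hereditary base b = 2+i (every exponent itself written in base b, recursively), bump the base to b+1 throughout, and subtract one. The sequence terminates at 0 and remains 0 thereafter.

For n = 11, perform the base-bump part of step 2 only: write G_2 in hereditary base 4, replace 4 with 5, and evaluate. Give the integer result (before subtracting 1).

15628

G_0=11  [base 2] 2^(2 + 1) + 2 + 1  →[2↦3]→  3^(3 + 1) + 3 + 1 = 85  −1 ⇒ G_1=84
G_1=84  [base 3] 3^(3 + 1) + 3  →[3↦4]→  4^(4 + 1) + 4 = 1028  −1 ⇒ G_2=1027
G_2=1027  [base 4] 4^(4 + 1) + 3  →[4↦5]→  5^(5 + 1) + 3 = 15628  −1 ⇒ G_3=15627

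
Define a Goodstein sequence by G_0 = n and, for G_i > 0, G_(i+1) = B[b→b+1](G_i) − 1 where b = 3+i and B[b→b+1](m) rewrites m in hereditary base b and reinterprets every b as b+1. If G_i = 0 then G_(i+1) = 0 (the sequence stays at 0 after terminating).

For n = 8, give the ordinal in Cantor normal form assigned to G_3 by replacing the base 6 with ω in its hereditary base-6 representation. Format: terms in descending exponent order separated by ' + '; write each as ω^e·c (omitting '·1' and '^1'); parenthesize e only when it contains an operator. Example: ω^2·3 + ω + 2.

[0] 8 ≡ 2·3 + 2 (base 3). Lift 4: 10. −1: 9.
[1] 9 ≡ 2·4 + 1 (base 4). Lift 5: 11. −1: 10.
[2] 10 ≡ 2·5 (base 5). Lift 6: 12. −1: 11.
[3] 11 ≡ 6 + 5 (base 6). Lift 7: 12. −1: 11.

ω + 5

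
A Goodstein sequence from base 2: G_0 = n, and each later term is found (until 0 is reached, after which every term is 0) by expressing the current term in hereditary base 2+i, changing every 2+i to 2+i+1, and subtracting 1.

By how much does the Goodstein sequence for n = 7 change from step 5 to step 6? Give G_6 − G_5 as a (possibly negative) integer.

15953672

i=0: 7 = 2^2 + 2 + 1 (b=2); 2→3: 3^3 + 3 + 1 = 31; 31−1 = 30
i=1: 30 = 3^3 + 3 (b=3); 3→4: 4^4 + 4 = 260; 260−1 = 259
i=2: 259 = 4^4 + 3 (b=4); 4→5: 5^5 + 3 = 3128; 3128−1 = 3127
i=3: 3127 = 5^5 + 2 (b=5); 5→6: 6^6 + 2 = 46658; 46658−1 = 46657
i=4: 46657 = 6^6 + 1 (b=6); 6→7: 7^7 + 1 = 823544; 823544−1 = 823543
i=5: 823543 = 7^7 (b=7); 7→8: 8^8 = 16777216; 16777216−1 = 16777215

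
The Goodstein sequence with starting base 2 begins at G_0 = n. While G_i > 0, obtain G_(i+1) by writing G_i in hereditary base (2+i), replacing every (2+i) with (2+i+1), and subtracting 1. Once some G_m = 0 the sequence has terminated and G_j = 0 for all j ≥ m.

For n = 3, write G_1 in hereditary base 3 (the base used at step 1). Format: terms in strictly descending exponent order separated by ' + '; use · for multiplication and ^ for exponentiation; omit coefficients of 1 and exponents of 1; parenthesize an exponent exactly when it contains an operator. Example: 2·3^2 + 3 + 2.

3

step 0: 3 = 2 + 1; sub 3 for 2: 3 + 1; = 4; G_1 = 4−1 = 3
step 1: 3 = 3; sub 4 for 3: 4; = 4; G_2 = 4−1 = 3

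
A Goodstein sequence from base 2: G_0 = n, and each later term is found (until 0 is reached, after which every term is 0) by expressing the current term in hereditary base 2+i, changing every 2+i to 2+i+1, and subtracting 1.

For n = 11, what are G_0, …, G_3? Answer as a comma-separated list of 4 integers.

i=0: 11 = 2^(2 + 1) + 2 + 1 (b=2); 2→3: 3^(3 + 1) + 3 + 1 = 85; 85−1 = 84
i=1: 84 = 3^(3 + 1) + 3 (b=3); 3→4: 4^(4 + 1) + 4 = 1028; 1028−1 = 1027
i=2: 1027 = 4^(4 + 1) + 3 (b=4); 4→5: 5^(5 + 1) + 3 = 15628; 15628−1 = 15627

11, 84, 1027, 15627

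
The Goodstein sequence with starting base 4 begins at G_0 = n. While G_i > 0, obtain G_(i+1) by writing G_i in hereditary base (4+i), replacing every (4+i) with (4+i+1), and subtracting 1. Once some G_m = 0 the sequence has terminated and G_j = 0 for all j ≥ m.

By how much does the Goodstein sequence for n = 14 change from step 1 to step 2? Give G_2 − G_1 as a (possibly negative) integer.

14 —HB4→ 3·4 + 2 —bump→ 3·5 + 2 = 17 —(−1)→ 16
16 —HB5→ 3·5 + 1 —bump→ 3·6 + 1 = 19 —(−1)→ 18

2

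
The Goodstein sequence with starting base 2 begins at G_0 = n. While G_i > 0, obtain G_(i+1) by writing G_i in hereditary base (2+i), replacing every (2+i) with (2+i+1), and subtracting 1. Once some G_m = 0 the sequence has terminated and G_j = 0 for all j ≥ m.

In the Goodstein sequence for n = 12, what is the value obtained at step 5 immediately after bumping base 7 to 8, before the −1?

134217868

G_0 = 12. HB_2(12) = 2^(2 + 1) + 2^2. Bump = 108. G_1 = 107.
G_1 = 107. HB_3(107) = 3^(3 + 1) + 2·3^2 + 2·3 + 2. Bump = 1066. G_2 = 1065.
G_2 = 1065. HB_4(1065) = 4^(4 + 1) + 2·4^2 + 2·4 + 1. Bump = 15686. G_3 = 15685.
G_3 = 15685. HB_5(15685) = 5^(5 + 1) + 2·5^2 + 2·5. Bump = 280020. G_4 = 280019.
G_4 = 280019. HB_6(280019) = 6^(6 + 1) + 2·6^2 + 6 + 5. Bump = 5764911. G_5 = 5764910.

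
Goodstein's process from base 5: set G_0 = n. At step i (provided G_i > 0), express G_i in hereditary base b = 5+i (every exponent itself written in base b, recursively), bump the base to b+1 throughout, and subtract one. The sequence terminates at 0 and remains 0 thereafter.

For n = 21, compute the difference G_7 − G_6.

G_0=21  [base 5] 4·5 + 1  →[5↦6]→  4·6 + 1 = 25  −1 ⇒ G_1=24
G_1=24  [base 6] 4·6  →[6↦7]→  4·7 = 28  −1 ⇒ G_2=27
G_2=27  [base 7] 3·7 + 6  →[7↦8]→  3·8 + 6 = 30  −1 ⇒ G_3=29
G_3=29  [base 8] 3·8 + 5  →[8↦9]→  3·9 + 5 = 32  −1 ⇒ G_4=31
G_4=31  [base 9] 3·9 + 4  →[9↦10]→  3·10 + 4 = 34  −1 ⇒ G_5=33
G_5=33  [base 10] 3·10 + 3  →[10↦11]→  3·11 + 3 = 36  −1 ⇒ G_6=35
G_6=35  [base 11] 3·11 + 2  →[11↦12]→  3·12 + 2 = 38  −1 ⇒ G_7=37

2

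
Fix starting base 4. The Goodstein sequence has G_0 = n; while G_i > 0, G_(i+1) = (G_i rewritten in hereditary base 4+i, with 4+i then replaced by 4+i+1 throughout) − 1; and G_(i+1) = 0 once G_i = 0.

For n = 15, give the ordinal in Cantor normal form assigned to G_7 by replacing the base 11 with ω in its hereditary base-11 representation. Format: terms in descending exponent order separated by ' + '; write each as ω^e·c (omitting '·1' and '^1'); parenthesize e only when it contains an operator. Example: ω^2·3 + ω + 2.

G_0=15  [base 4] 3·4 + 3  →[4↦5]→  3·5 + 3 = 18  −1 ⇒ G_1=17
G_1=17  [base 5] 3·5 + 2  →[5↦6]→  3·6 + 2 = 20  −1 ⇒ G_2=19
G_2=19  [base 6] 3·6 + 1  →[6↦7]→  3·7 + 1 = 22  −1 ⇒ G_3=21
G_3=21  [base 7] 3·7  →[7↦8]→  3·8 = 24  −1 ⇒ G_4=23
G_4=23  [base 8] 2·8 + 7  →[8↦9]→  2·9 + 7 = 25  −1 ⇒ G_5=24
G_5=24  [base 9] 2·9 + 6  →[9↦10]→  2·10 + 6 = 26  −1 ⇒ G_6=25
G_6=25  [base 10] 2·10 + 5  →[10↦11]→  2·11 + 5 = 27  −1 ⇒ G_7=26
G_7=26  [base 11] 2·11 + 4  →[11↦12]→  2·12 + 4 = 28  −1 ⇒ G_8=27

ω·2 + 4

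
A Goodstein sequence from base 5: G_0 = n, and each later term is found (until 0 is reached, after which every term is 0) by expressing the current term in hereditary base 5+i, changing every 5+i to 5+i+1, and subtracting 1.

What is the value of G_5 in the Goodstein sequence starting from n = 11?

G_0 = 11. HB_5(11) = 2·5 + 1. Bump = 13. G_1 = 12.
G_1 = 12. HB_6(12) = 2·6. Bump = 14. G_2 = 13.
G_2 = 13. HB_7(13) = 7 + 6. Bump = 14. G_3 = 13.
G_3 = 13. HB_8(13) = 8 + 5. Bump = 14. G_4 = 13.
G_4 = 13. HB_9(13) = 9 + 4. Bump = 14. G_5 = 13.
G_5 = 13. HB_10(13) = 10 + 3. Bump = 14. G_6 = 13.

13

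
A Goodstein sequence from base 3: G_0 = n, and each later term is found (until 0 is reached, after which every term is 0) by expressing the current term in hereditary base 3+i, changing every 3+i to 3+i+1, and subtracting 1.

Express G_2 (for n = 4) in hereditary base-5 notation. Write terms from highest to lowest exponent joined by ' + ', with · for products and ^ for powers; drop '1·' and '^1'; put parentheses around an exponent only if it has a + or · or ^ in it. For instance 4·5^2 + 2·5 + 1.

step 0: 4 = 3 + 1; sub 4 for 3: 4 + 1; = 5; G_1 = 5−1 = 4
step 1: 4 = 4; sub 5 for 4: 5; = 5; G_2 = 5−1 = 4

4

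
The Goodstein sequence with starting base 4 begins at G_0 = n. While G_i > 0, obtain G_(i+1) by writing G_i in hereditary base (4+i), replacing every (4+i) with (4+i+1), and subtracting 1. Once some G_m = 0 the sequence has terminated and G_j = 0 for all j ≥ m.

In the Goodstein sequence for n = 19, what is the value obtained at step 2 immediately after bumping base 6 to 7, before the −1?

50

step 0: 19 = 4^2 + 3; sub 5 for 4: 5^2 + 3; = 28; G_1 = 28−1 = 27
step 1: 27 = 5^2 + 2; sub 6 for 5: 6^2 + 2; = 38; G_2 = 38−1 = 37
step 2: 37 = 6^2 + 1; sub 7 for 6: 7^2 + 1; = 50; G_3 = 50−1 = 49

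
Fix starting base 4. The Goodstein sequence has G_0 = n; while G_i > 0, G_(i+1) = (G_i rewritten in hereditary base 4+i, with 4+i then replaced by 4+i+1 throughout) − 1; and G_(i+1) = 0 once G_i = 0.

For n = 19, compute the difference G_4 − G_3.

base 4: 19 = 4^2 + 3; at 5: 5^2 + 3 = 28; next = 27
base 5: 27 = 5^2 + 2; at 6: 6^2 + 2 = 38; next = 37
base 6: 37 = 6^2 + 1; at 7: 7^2 + 1 = 50; next = 49
base 7: 49 = 7^2; at 8: 8^2 = 64; next = 63

14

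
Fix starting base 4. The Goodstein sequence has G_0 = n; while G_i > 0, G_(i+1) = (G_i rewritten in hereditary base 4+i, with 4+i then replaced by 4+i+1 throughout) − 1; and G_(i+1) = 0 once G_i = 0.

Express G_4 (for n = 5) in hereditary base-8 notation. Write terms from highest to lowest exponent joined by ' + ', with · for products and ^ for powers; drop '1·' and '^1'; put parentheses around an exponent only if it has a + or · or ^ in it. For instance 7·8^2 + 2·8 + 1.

3

step 0: 5 = 4 + 1; sub 5 for 4: 5 + 1; = 6; G_1 = 6−1 = 5
step 1: 5 = 5; sub 6 for 5: 6; = 6; G_2 = 6−1 = 5
step 2: 5 = 5; sub 7 for 6: 5; = 5; G_3 = 5−1 = 4
step 3: 4 = 4; sub 8 for 7: 4; = 4; G_4 = 4−1 = 3
step 4: 3 = 3; sub 9 for 8: 3; = 3; G_5 = 3−1 = 2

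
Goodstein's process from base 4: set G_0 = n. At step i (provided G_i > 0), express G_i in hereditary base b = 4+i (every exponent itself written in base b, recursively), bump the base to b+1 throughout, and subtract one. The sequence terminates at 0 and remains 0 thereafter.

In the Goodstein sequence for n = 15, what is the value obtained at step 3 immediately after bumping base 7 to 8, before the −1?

15 —HB4→ 3·4 + 3 —bump→ 3·5 + 3 = 18 —(−1)→ 17
17 —HB5→ 3·5 + 2 —bump→ 3·6 + 2 = 20 —(−1)→ 19
19 —HB6→ 3·6 + 1 —bump→ 3·7 + 1 = 22 —(−1)→ 21
21 —HB7→ 3·7 —bump→ 3·8 = 24 —(−1)→ 23

24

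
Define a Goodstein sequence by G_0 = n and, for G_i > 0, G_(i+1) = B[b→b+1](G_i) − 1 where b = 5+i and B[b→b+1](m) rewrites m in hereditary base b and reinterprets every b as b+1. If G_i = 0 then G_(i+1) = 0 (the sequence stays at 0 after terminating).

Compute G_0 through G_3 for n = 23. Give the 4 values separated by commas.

(0) 23|_5 = 4·5 + 3 ↦ 4·6 + 3|_6 = 27 ⇒ 26
(1) 26|_6 = 4·6 + 2 ↦ 4·7 + 2|_7 = 30 ⇒ 29
(2) 29|_7 = 4·7 + 1 ↦ 4·8 + 1|_8 = 33 ⇒ 32

23, 26, 29, 32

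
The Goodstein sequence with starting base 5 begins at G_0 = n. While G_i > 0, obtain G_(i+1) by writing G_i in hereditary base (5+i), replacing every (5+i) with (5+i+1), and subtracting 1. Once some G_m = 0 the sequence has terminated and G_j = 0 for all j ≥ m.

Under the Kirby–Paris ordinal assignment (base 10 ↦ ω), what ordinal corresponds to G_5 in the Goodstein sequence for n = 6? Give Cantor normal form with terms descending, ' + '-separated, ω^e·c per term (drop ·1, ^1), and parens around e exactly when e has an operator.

step 0: 6 = 5 + 1; sub 6 for 5: 6 + 1; = 7; G_1 = 7−1 = 6
step 1: 6 = 6; sub 7 for 6: 7; = 7; G_2 = 7−1 = 6
step 2: 6 = 6; sub 8 for 7: 6; = 6; G_3 = 6−1 = 5
step 3: 5 = 5; sub 9 for 8: 5; = 5; G_4 = 5−1 = 4
step 4: 4 = 4; sub 10 for 9: 4; = 4; G_5 = 4−1 = 3
step 5: 3 = 3; sub 11 for 10: 3; = 3; G_6 = 3−1 = 2

3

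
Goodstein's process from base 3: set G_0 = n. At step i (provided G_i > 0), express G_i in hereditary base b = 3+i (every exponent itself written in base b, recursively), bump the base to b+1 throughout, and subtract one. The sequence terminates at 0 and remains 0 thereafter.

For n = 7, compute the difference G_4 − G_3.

0

step 0: 7 = 2·3 + 1; sub 4 for 3: 2·4 + 1; = 9; G_1 = 9−1 = 8
step 1: 8 = 2·4; sub 5 for 4: 2·5; = 10; G_2 = 10−1 = 9
step 2: 9 = 5 + 4; sub 6 for 5: 6 + 4; = 10; G_3 = 10−1 = 9
step 3: 9 = 6 + 3; sub 7 for 6: 7 + 3; = 10; G_4 = 10−1 = 9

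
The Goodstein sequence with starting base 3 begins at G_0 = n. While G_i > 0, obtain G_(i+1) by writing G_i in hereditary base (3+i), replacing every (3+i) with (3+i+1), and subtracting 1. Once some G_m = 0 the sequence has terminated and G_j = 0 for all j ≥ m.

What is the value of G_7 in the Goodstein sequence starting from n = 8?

11

G_0 = 8. HB_3(8) = 2·3 + 2. Bump = 10. G_1 = 9.
G_1 = 9. HB_4(9) = 2·4 + 1. Bump = 11. G_2 = 10.
G_2 = 10. HB_5(10) = 2·5. Bump = 12. G_3 = 11.
G_3 = 11. HB_6(11) = 6 + 5. Bump = 12. G_4 = 11.
G_4 = 11. HB_7(11) = 7 + 4. Bump = 12. G_5 = 11.
G_5 = 11. HB_8(11) = 8 + 3. Bump = 12. G_6 = 11.
G_6 = 11. HB_9(11) = 9 + 2. Bump = 12. G_7 = 11.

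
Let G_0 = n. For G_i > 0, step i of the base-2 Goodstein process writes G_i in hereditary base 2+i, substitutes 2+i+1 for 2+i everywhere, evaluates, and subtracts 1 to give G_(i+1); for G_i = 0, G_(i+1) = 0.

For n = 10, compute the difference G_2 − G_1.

i=0: 10 = 2^(2 + 1) + 2 (b=2); 2→3: 3^(3 + 1) + 3 = 84; 84−1 = 83
i=1: 83 = 3^(3 + 1) + 2 (b=3); 3→4: 4^(4 + 1) + 2 = 1026; 1026−1 = 1025

942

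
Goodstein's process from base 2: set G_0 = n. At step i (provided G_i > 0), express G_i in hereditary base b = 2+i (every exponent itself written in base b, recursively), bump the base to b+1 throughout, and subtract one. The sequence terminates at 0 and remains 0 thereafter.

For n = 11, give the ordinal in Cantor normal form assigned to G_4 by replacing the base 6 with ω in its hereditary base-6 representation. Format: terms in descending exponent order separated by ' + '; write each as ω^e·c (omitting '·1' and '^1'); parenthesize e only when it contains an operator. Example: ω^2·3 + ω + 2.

i=0: 11 = 2^(2 + 1) + 2 + 1 (b=2); 2→3: 3^(3 + 1) + 3 + 1 = 85; 85−1 = 84
i=1: 84 = 3^(3 + 1) + 3 (b=3); 3→4: 4^(4 + 1) + 4 = 1028; 1028−1 = 1027
i=2: 1027 = 4^(4 + 1) + 3 (b=4); 4→5: 5^(5 + 1) + 3 = 15628; 15628−1 = 15627
i=3: 15627 = 5^(5 + 1) + 2 (b=5); 5→6: 6^(6 + 1) + 2 = 279938; 279938−1 = 279937

ω^(ω + 1) + 1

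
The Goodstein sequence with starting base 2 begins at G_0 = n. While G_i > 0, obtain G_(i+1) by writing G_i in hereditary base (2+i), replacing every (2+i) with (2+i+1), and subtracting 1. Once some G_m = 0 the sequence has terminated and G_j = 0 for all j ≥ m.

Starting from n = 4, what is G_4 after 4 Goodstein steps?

(0) 4|_2 = 2^2 ↦ 3^3|_3 = 27 ⇒ 26
(1) 26|_3 = 2·3^2 + 2·3 + 2 ↦ 2·4^2 + 2·4 + 2|_4 = 42 ⇒ 41
(2) 41|_4 = 2·4^2 + 2·4 + 1 ↦ 2·5^2 + 2·5 + 1|_5 = 61 ⇒ 60
(3) 60|_5 = 2·5^2 + 2·5 ↦ 2·6^2 + 2·6|_6 = 84 ⇒ 83
(4) 83|_6 = 2·6^2 + 6 + 5 ↦ 2·7^2 + 7 + 5|_7 = 110 ⇒ 109

83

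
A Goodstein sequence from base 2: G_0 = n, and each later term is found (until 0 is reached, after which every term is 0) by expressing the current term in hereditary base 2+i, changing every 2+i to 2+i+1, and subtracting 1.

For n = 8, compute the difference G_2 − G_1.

base 2: 8 = 2^(2 + 1); at 3: 3^(3 + 1) = 81; next = 80
base 3: 80 = 2·3^3 + 2·3^2 + 2·3 + 2; at 4: 2·4^4 + 2·4^2 + 2·4 + 2 = 554; next = 553

473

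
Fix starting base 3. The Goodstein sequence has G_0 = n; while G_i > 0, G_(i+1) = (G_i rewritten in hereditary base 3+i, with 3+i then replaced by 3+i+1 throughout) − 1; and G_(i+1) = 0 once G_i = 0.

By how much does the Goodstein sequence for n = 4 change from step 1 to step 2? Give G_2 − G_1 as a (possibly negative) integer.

0

G_0 = 4. HB_3(4) = 3 + 1. Bump = 5. G_1 = 4.
G_1 = 4. HB_4(4) = 4. Bump = 5. G_2 = 4.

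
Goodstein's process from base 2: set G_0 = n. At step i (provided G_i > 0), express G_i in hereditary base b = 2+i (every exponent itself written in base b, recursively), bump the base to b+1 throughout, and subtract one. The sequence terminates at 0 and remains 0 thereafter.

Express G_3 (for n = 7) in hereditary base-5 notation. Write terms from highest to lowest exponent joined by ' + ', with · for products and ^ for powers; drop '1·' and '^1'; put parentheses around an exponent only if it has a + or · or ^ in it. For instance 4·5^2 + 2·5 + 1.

5^5 + 2

G_0 = 7. HB_2(7) = 2^2 + 2 + 1. Bump = 31. G_1 = 30.
G_1 = 30. HB_3(30) = 3^3 + 3. Bump = 260. G_2 = 259.
G_2 = 259. HB_4(259) = 4^4 + 3. Bump = 3128. G_3 = 3127.
G_3 = 3127. HB_5(3127) = 5^5 + 2. Bump = 46658. G_4 = 46657.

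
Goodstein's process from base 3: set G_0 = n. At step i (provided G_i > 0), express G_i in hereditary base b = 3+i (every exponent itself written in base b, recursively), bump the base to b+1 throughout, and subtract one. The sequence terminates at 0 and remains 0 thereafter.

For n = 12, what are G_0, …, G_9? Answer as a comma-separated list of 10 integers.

12, 19, 27, 37, 49, 63, 69, 75, 81, 87

(0) 12|_3 = 3^2 + 3 ↦ 4^2 + 4|_4 = 20 ⇒ 19
(1) 19|_4 = 4^2 + 3 ↦ 5^2 + 3|_5 = 28 ⇒ 27
(2) 27|_5 = 5^2 + 2 ↦ 6^2 + 2|_6 = 38 ⇒ 37
(3) 37|_6 = 6^2 + 1 ↦ 7^2 + 1|_7 = 50 ⇒ 49
(4) 49|_7 = 7^2 ↦ 8^2|_8 = 64 ⇒ 63
(5) 63|_8 = 7·8 + 7 ↦ 7·9 + 7|_9 = 70 ⇒ 69
(6) 69|_9 = 7·9 + 6 ↦ 7·10 + 6|_10 = 76 ⇒ 75
(7) 75|_10 = 7·10 + 5 ↦ 7·11 + 5|_11 = 82 ⇒ 81
(8) 81|_11 = 7·11 + 4 ↦ 7·12 + 4|_12 = 88 ⇒ 87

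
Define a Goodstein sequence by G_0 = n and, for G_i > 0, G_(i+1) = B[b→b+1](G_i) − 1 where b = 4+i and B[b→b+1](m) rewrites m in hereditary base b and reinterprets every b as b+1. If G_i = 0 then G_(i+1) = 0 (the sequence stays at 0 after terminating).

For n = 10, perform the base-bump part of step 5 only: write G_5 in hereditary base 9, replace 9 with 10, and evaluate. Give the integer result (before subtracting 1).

14

G_0 = 10. HB_4(10) = 2·4 + 2. Bump = 12. G_1 = 11.
G_1 = 11. HB_5(11) = 2·5 + 1. Bump = 13. G_2 = 12.
G_2 = 12. HB_6(12) = 2·6. Bump = 14. G_3 = 13.
G_3 = 13. HB_7(13) = 7 + 6. Bump = 14. G_4 = 13.
G_4 = 13. HB_8(13) = 8 + 5. Bump = 14. G_5 = 13.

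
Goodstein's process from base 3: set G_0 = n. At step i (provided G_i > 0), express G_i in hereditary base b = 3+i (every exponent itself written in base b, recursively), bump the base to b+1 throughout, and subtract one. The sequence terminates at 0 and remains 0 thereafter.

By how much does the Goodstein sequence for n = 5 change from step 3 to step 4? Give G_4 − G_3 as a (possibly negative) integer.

-1

(0) 5|_3 = 3 + 2 ↦ 4 + 2|_4 = 6 ⇒ 5
(1) 5|_4 = 4 + 1 ↦ 5 + 1|_5 = 6 ⇒ 5
(2) 5|_5 = 5 ↦ 6|_6 = 6 ⇒ 5
(3) 5|_6 = 5 ↦ 5|_7 = 5 ⇒ 4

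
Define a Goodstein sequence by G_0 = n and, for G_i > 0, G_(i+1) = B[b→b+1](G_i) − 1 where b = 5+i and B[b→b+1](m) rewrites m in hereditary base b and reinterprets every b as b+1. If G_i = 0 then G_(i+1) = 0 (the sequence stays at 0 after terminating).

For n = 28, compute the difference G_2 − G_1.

step 0: 28 = 5^2 + 3; sub 6 for 5: 6^2 + 3; = 39; G_1 = 39−1 = 38
step 1: 38 = 6^2 + 2; sub 7 for 6: 7^2 + 2; = 51; G_2 = 51−1 = 50

12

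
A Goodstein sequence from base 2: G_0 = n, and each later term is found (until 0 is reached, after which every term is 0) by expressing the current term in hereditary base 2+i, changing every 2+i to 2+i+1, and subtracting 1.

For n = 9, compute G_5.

9 —HB2→ 2^(2 + 1) + 1 —bump→ 3^(3 + 1) + 1 = 82 —(−1)→ 81
81 —HB3→ 3^(3 + 1) —bump→ 4^(4 + 1) = 1024 —(−1)→ 1023
1023 —HB4→ 3·4^4 + 3·4^3 + 3·4^2 + 3·4 + 3 —bump→ 3·5^5 + 3·5^3 + 3·5^2 + 3·5 + 3 = 9843 —(−1)→ 9842
9842 —HB5→ 3·5^5 + 3·5^3 + 3·5^2 + 3·5 + 2 —bump→ 3·6^6 + 3·6^3 + 3·6^2 + 3·6 + 2 = 140744 —(−1)→ 140743
140743 —HB6→ 3·6^6 + 3·6^3 + 3·6^2 + 3·6 + 1 —bump→ 3·7^7 + 3·7^3 + 3·7^2 + 3·7 + 1 = 2471827 —(−1)→ 2471826
2471826 —HB7→ 3·7^7 + 3·7^3 + 3·7^2 + 3·7 —bump→ 3·8^8 + 3·8^3 + 3·8^2 + 3·8 = 50333400 —(−1)→ 50333399

2471826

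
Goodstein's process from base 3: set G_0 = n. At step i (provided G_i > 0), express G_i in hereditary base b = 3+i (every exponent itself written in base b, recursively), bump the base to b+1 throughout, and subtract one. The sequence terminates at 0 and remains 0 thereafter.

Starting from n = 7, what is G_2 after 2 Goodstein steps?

G_0=7  [base 3] 2·3 + 1  →[3↦4]→  2·4 + 1 = 9  −1 ⇒ G_1=8
G_1=8  [base 4] 2·4  →[4↦5]→  2·5 = 10  −1 ⇒ G_2=9
G_2=9  [base 5] 5 + 4  →[5↦6]→  6 + 4 = 10  −1 ⇒ G_3=9

9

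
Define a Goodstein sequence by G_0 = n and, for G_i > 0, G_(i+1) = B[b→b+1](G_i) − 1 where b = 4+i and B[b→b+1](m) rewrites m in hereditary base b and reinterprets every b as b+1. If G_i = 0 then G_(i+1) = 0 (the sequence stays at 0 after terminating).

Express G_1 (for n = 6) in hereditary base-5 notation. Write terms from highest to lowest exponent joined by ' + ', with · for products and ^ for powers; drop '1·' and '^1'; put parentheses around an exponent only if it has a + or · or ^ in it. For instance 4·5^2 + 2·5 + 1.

5 + 1

6 —HB4→ 4 + 2 —bump→ 5 + 2 = 7 —(−1)→ 6
6 —HB5→ 5 + 1 —bump→ 6 + 1 = 7 —(−1)→ 6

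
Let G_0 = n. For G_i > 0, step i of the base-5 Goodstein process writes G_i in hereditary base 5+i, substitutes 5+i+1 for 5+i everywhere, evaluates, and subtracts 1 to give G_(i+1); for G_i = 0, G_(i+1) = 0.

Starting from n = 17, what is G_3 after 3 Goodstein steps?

17 —HB5→ 3·5 + 2 —bump→ 3·6 + 2 = 20 —(−1)→ 19
19 —HB6→ 3·6 + 1 —bump→ 3·7 + 1 = 22 —(−1)→ 21
21 —HB7→ 3·7 —bump→ 3·8 = 24 —(−1)→ 23
23 —HB8→ 2·8 + 7 —bump→ 2·9 + 7 = 25 —(−1)→ 24

23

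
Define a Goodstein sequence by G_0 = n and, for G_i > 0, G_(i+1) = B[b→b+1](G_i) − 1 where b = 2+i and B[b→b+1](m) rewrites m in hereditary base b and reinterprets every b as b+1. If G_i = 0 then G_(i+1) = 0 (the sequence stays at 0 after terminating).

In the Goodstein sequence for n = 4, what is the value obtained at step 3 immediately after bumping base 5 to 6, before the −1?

84

base 2: 4 = 2^2; at 3: 3^3 = 27; next = 26
base 3: 26 = 2·3^2 + 2·3 + 2; at 4: 2·4^2 + 2·4 + 2 = 42; next = 41
base 4: 41 = 2·4^2 + 2·4 + 1; at 5: 2·5^2 + 2·5 + 1 = 61; next = 60
base 5: 60 = 2·5^2 + 2·5; at 6: 2·6^2 + 2·6 = 84; next = 83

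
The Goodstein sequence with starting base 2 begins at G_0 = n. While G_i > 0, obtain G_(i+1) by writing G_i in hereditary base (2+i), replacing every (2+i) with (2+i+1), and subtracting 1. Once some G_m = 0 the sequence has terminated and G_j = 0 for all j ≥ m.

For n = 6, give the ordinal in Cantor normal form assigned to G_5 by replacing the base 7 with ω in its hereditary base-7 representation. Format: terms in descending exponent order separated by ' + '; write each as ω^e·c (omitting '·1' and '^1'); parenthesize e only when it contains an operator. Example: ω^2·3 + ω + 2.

6 —HB2→ 2^2 + 2 —bump→ 3^3 + 3 = 30 —(−1)→ 29
29 —HB3→ 3^3 + 2 —bump→ 4^4 + 2 = 258 —(−1)→ 257
257 —HB4→ 4^4 + 1 —bump→ 5^5 + 1 = 3126 —(−1)→ 3125
3125 —HB5→ 5^5 —bump→ 6^6 = 46656 —(−1)→ 46655
46655 —HB6→ 5·6^5 + 5·6^4 + 5·6^3 + 5·6^2 + 5·6 + 5 —bump→ 5·7^5 + 5·7^4 + 5·7^3 + 5·7^2 + 5·7 + 5 = 98040 —(−1)→ 98039

ω^5·5 + ω^4·5 + ω^3·5 + ω^2·5 + ω·5 + 4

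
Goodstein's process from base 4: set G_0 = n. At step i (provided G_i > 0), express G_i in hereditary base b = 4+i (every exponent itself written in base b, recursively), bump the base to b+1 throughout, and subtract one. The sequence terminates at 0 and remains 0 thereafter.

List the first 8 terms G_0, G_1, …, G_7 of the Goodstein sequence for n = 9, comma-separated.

G_0 = 9. HB_4(9) = 2·4 + 1. Bump = 11. G_1 = 10.
G_1 = 10. HB_5(10) = 2·5. Bump = 12. G_2 = 11.
G_2 = 11. HB_6(11) = 6 + 5. Bump = 12. G_3 = 11.
G_3 = 11. HB_7(11) = 7 + 4. Bump = 12. G_4 = 11.
G_4 = 11. HB_8(11) = 8 + 3. Bump = 12. G_5 = 11.
G_5 = 11. HB_9(11) = 9 + 2. Bump = 12. G_6 = 11.
G_6 = 11. HB_10(11) = 10 + 1. Bump = 12. G_7 = 11.

9, 10, 11, 11, 11, 11, 11, 11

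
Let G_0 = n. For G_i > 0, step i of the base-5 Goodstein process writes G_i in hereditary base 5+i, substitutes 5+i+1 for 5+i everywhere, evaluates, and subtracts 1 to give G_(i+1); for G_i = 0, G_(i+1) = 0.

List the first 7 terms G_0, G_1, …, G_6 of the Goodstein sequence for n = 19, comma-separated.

19, 21, 23, 25, 27, 29, 30

base 5: 19 = 3·5 + 4; at 6: 3·6 + 4 = 22; next = 21
base 6: 21 = 3·6 + 3; at 7: 3·7 + 3 = 24; next = 23
base 7: 23 = 3·7 + 2; at 8: 3·8 + 2 = 26; next = 25
base 8: 25 = 3·8 + 1; at 9: 3·9 + 1 = 28; next = 27
base 9: 27 = 3·9; at 10: 3·10 = 30; next = 29
base 10: 29 = 2·10 + 9; at 11: 2·11 + 9 = 31; next = 30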